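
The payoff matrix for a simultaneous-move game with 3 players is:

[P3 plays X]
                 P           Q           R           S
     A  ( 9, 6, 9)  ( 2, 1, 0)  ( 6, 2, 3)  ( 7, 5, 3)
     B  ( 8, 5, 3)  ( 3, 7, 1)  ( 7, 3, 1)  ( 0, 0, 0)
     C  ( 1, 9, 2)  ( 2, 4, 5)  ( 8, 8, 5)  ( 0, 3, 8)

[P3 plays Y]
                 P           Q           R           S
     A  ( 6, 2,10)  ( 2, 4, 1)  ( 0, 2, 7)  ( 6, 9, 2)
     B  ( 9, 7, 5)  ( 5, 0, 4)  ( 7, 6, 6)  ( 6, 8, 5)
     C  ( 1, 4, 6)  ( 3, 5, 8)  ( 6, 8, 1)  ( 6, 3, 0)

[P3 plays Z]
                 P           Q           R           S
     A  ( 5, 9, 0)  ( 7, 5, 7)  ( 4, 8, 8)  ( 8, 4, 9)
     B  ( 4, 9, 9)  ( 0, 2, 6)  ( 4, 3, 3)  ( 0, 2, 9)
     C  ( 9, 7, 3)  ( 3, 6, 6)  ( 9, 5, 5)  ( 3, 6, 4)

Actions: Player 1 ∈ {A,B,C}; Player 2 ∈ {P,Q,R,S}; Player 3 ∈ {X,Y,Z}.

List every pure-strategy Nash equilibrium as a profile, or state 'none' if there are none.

(A,P,X): not NE [P3→Y gives 10>9]
(A,P,Y): not NE [P1→B gives 9>6; P2→S gives 9>2]
(A,P,Z): not NE [P1→C gives 9>5; P3→Y gives 10>0]
(A,Q,X): not NE [P1→B gives 3>2; P2→P gives 6>1; P3→Z gives 7>0]
(A,Q,Y): not NE [P1→B gives 5>2; P2→S gives 9>4; P3→Z gives 7>1]
(A,Q,Z): not NE [P2→P gives 9>5]
(A,R,X): not NE [P1→C gives 8>6; P2→P gives 6>2; P3→Z gives 8>3]
(A,R,Y): not NE [P1→B gives 7>0; P2→S gives 9>2; P3→Z gives 8>7]
(A,R,Z): not NE [P1→C gives 9>4; P2→P gives 9>8]
(A,S,X): not NE [P2→P gives 6>5; P3→Z gives 9>3]
(A,S,Y): not NE [P3→Z gives 9>2]
(A,S,Z): not NE [P2→P gives 9>4]
(B,P,X): not NE [P1→A gives 9>8; P2→Q gives 7>5; P3→Z gives 9>3]
(B,P,Y): not NE [P2→S gives 8>7; P3→Z gives 9>5]
(B,P,Z): not NE [P1→C gives 9>4]
(B,Q,X): not NE [P3→Z gives 6>1]
(B,Q,Y): not NE [P2→S gives 8>0; P3→Z gives 6>4]
(B,Q,Z): not NE [P1→A gives 7>0; P2→P gives 9>2]
(B,R,X): not NE [P1→C gives 8>7; P2→Q gives 7>3; P3→Y gives 6>1]
(B,R,Y): not NE [P2→S gives 8>6]
(B,R,Z): not NE [P1→C gives 9>4; P2→P gives 9>3; P3→Y gives 6>3]
(B,S,X): not NE [P1→A gives 7>0; P2→Q gives 7>0; P3→Z gives 9>0]
(B,S,Y): not NE [P3→Z gives 9>5]
(B,S,Z): not NE [P1→A gives 8>0; P2→P gives 9>2]
(C,P,X): not NE [P1→A gives 9>1; P3→Y gives 6>2]
(C,P,Y): not NE [P1→B gives 9>1; P2→R gives 8>4]
(C,P,Z): not NE [P3→Y gives 6>3]
(C,Q,X): not NE [P1→B gives 3>2; P2→P gives 9>4; P3→Y gives 8>5]
(C,Q,Y): not NE [P1→B gives 5>3; P2→R gives 8>5]
(C,Q,Z): not NE [P1→A gives 7>3; P2→P gives 7>6; P3→Y gives 8>6]
(C,R,X): not NE [P2→P gives 9>8]
(C,R,Y): not NE [P1→B gives 7>6; P3→Z gives 5>1]
(C,R,Z): not NE [P2→P gives 7>5]
(C,S,X): not NE [P1→A gives 7>0; P2→P gives 9>3]
(C,S,Y): not NE [P2→R gives 8>3; P3→X gives 8>0]
(C,S,Z): not NE [P1→A gives 8>3; P2→P gives 7>6; P3→X gives 8>4]

PSNE: ∅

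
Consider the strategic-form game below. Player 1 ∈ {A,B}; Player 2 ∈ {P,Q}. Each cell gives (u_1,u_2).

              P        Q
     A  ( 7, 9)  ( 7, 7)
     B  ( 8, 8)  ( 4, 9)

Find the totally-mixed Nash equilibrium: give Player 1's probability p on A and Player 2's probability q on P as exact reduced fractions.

P1 indiff ⇒ q·7+(1-q)·7 = q·8+(1-q)·4 ⇒ q(-1) = (1-q)(-3) ⇒ q = 3/4
P2 indiff ⇒ p·9+(1-p)·8 = p·7+(1-p)·9 ⇒ p(2) = (1-p)(1) ⇒ p = 1/3

(p,q) = (1/3, 3/4)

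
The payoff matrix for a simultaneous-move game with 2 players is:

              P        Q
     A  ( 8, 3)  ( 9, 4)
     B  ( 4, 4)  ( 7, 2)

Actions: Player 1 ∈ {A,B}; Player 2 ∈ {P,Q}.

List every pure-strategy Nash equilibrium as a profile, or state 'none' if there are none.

PSNE = {(A,Q)}

(A,P): not NE [P2→Q gives 4>3]
(A,Q): NE
(B,P): not NE [P1→A gives 8>4]
(B,Q): not NE [P1→A gives 9>7; P2→P gives 4>2]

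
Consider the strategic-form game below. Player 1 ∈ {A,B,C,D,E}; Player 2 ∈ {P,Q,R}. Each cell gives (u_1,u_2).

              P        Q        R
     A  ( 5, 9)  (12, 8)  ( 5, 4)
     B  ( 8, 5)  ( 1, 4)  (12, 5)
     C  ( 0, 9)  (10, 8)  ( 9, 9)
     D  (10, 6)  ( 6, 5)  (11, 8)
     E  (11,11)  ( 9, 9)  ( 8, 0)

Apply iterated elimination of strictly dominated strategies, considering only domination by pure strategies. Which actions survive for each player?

P2 drop Q (P beats it: A:9>8 B:5>4 C:9>8 D:6>5 E:11>9)
P1 drop A (B beats it: P:8>5 R:12>5)
P1 drop C (B beats it: P:8>0 R:12>9)
P1→{B,D,E} P2→{P,R}

IESDS → P1:{B,D,E} P2:{P,R}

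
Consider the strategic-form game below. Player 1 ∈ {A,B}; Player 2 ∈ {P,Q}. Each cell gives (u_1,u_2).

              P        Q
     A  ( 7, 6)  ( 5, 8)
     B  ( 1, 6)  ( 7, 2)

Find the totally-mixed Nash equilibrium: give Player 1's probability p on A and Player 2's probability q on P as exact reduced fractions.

(p,q) = (2/3, 1/4)

P1 indiff ⇒ q·7+(1-q)·5 = q·1+(1-q)·7 ⇒ q(6) = (1-q)(2) ⇒ q = 1/4
P2 indiff ⇒ p·6+(1-p)·6 = p·8+(1-p)·2 ⇒ p(-2) = (1-p)(-4) ⇒ p = 2/3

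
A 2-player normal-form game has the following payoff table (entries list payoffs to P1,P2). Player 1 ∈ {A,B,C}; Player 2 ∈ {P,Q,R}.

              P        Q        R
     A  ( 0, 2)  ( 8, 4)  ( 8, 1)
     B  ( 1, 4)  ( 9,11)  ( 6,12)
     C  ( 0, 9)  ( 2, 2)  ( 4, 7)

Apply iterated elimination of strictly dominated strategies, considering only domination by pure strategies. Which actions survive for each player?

Survivors P1:{A,B} P2:{Q,R}

P1 drop C (B beats it: P:1>0 Q:9>2 R:6>4)
P2 drop P (Q beats it: A:4>2 B:11>4)
P1→{A,B} P2→{Q,R}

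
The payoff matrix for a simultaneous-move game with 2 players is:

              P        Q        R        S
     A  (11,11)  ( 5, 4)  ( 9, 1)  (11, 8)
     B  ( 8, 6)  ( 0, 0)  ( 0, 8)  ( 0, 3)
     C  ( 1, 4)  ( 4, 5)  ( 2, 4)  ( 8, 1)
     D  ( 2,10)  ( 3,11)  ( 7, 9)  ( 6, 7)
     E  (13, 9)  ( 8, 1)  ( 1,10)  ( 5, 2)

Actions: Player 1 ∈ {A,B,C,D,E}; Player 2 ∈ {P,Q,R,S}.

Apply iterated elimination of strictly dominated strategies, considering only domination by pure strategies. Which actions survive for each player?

P1 drop B (A beats it: P:11>8 Q:5>0 R:9>0 S:11>0)
P1 drop C (A beats it: P:11>1 Q:5>4 R:9>2 S:11>8)
P1 drop D (A beats it: P:11>2 Q:5>3 R:9>7 S:11>6)
P2 drop Q (P beats it: A:11>4 E:9>1)
P2 drop S (P beats it: A:11>8 E:9>2)
P1→{A,E} P2→{P,R}

Survivors P1:{A,E} P2:{P,R}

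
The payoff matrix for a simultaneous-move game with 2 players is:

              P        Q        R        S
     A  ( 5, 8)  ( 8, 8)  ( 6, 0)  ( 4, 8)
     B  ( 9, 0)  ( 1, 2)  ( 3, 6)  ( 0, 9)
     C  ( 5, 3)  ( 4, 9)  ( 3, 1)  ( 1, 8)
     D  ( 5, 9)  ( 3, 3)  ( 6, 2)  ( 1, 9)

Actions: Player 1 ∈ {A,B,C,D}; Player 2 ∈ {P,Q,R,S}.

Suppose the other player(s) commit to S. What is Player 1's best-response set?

u_1(A vs S) = 4
u_1(B vs S) = 0
u_1(C vs S) = 1
u_1(D vs S) = 1
max payoff 4 at {A}

P1 best: {A}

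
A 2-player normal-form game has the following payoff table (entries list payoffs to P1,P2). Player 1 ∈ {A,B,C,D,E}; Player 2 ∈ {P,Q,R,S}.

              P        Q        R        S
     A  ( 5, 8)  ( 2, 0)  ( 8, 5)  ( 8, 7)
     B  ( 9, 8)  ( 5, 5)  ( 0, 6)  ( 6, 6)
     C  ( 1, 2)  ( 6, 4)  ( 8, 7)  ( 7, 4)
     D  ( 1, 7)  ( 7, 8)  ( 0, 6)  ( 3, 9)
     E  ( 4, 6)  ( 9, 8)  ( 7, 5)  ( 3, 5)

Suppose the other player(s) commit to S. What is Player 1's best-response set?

P1 best: {A}

u_1(A vs S) = 8
u_1(B vs S) = 6
u_1(C vs S) = 7
u_1(D vs S) = 3
u_1(E vs S) = 3
max payoff 8 at {A}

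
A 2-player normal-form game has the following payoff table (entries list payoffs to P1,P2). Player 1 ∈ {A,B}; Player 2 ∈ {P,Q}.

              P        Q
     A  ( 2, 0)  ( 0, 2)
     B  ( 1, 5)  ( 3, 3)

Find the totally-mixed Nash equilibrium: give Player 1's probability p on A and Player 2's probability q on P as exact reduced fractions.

P1 mixes 1/2 on A; P2 mixes 3/4 on P

P1 indiff ⇒ q·2+(1-q)·0 = q·1+(1-q)·3 ⇒ q(1) = (1-q)(3) ⇒ q = 3/4
P2 indiff ⇒ p·0+(1-p)·5 = p·2+(1-p)·3 ⇒ p(-2) = (1-p)(-2) ⇒ p = 1/2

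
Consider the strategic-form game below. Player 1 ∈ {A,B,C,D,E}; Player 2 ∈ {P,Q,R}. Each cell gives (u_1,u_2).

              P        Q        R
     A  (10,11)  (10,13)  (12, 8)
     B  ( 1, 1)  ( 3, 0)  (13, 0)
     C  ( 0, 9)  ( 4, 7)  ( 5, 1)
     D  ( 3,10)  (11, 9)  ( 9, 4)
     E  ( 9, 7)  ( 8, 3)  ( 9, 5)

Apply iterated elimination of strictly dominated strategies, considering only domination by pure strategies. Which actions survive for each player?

P1 drop C (A beats it: P:10>0 Q:10>4 R:12>5)
P1 drop E (A beats it: P:10>9 Q:10>8 R:12>9)
P2 drop R (P beats it: A:11>8 B:1>0 D:10>4)
P1 drop B (A beats it: P:10>1 Q:10>3)
P1→{A,D} P2→{P,Q}

Survivors P1:{A,D} P2:{P,Q}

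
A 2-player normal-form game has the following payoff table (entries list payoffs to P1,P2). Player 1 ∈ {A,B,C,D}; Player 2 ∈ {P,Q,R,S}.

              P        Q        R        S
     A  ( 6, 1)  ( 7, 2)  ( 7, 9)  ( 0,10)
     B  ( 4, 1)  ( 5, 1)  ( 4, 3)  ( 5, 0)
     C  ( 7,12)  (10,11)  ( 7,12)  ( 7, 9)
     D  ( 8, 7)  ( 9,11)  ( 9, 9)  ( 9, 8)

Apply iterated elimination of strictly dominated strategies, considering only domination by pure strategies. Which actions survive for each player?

P1 drop A (D beats it: P:8>6 Q:9>7 R:9>7 S:9>0)
P1 drop B (C beats it: P:7>4 Q:10>5 R:7>4 S:7>5)
P2 drop S (Q beats it: C:11>9 D:11>8)
P1→{C,D} P2→{P,Q,R}

Survivors P1:{C,D} P2:{P,Q,R}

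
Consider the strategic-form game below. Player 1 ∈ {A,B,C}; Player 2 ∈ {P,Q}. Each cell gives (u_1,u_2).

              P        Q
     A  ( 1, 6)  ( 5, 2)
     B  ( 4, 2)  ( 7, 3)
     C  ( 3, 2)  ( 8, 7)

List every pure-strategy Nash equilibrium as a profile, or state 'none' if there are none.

(A,P): not NE [P1→B gives 4>1]
(A,Q): not NE [P1→C gives 8>5; P2→P gives 6>2]
(B,P): not NE [P2→Q gives 3>2]
(B,Q): not NE [P1→C gives 8>7]
(C,P): not NE [P1→B gives 4>3; P2→Q gives 7>2]
(C,Q): NE

NE set: (C,Q)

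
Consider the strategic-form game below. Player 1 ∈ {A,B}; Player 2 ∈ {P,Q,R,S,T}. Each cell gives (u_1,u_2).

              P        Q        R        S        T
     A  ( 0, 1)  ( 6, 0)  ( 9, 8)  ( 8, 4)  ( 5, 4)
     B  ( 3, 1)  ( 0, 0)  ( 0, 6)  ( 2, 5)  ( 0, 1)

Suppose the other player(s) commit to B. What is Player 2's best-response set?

P2 best: {R}

u_2(P vs B) = 1
u_2(Q vs B) = 0
u_2(R vs B) = 6
u_2(S vs B) = 5
u_2(T vs B) = 1
max payoff 6 at {R}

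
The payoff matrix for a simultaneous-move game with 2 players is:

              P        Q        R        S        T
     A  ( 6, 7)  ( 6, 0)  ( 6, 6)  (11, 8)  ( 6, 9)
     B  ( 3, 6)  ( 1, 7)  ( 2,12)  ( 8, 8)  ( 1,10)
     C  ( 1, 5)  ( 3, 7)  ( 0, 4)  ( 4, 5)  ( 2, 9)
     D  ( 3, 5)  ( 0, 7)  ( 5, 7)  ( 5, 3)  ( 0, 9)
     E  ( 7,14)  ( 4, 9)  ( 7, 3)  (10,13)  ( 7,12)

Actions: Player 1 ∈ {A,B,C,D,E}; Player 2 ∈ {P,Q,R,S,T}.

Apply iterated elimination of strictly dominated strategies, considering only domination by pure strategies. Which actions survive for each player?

Survivors P1:{A,E} P2:{P,S,T}

P1 drop B (A beats it: P:6>3 Q:6>1 R:6>2 S:11>8 T:6>1)
P1 drop C (A beats it: P:6>1 Q:6>3 R:6>0 S:11>4 T:6>2)
P1 drop D (A beats it: P:6>3 Q:6>0 R:6>5 S:11>5 T:6>0)
P2 drop Q (P beats it: A:7>0 E:14>9)
P2 drop R (P beats it: A:7>6 E:14>3)
P1→{A,E} P2→{P,S,T}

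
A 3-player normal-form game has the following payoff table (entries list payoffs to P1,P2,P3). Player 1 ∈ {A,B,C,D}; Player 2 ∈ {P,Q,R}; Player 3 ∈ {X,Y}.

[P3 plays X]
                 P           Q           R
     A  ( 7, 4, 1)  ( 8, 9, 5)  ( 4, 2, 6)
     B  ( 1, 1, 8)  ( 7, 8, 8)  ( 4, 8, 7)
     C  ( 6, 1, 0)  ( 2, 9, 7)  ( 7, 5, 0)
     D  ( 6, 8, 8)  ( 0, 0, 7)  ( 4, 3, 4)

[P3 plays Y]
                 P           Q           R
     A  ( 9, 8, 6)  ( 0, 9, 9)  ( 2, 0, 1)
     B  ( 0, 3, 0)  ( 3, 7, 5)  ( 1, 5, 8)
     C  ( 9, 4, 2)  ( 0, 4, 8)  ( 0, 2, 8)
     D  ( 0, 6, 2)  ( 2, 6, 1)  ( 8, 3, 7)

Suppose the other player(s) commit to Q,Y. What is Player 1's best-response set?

u_1(A vs Q,Y) = 0
u_1(B vs Q,Y) = 3
u_1(C vs Q,Y) = 0
u_1(D vs Q,Y) = 2
max payoff 3 at {B}

argmax u_1 = {B}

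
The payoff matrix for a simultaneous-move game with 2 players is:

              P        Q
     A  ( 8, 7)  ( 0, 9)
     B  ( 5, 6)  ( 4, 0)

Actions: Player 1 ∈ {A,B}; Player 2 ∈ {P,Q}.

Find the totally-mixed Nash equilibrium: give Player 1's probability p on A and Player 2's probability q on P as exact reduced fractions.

P1 mixes 3/4 on A; P2 mixes 4/7 on P

P1 indiff ⇒ q·8+(1-q)·0 = q·5+(1-q)·4 ⇒ q(3) = (1-q)(4) ⇒ q = 4/7
P2 indiff ⇒ p·7+(1-p)·6 = p·9+(1-p)·0 ⇒ p(-2) = (1-p)(-6) ⇒ p = 3/4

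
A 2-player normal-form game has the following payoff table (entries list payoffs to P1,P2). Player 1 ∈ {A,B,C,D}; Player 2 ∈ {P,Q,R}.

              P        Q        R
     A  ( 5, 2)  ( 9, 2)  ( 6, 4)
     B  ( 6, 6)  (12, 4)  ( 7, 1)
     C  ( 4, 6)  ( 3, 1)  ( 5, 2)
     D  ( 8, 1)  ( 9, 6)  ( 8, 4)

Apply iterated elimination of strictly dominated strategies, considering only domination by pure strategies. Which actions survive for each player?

Remaining: P1:{B,D} P2:{P,Q}

P1 drop A (B beats it: P:6>5 Q:12>9 R:7>6)
P1 drop C (B beats it: P:6>4 Q:12>3 R:7>5)
P2 drop R (Q beats it: B:4>1 D:6>4)
P1→{B,D} P2→{P,Q}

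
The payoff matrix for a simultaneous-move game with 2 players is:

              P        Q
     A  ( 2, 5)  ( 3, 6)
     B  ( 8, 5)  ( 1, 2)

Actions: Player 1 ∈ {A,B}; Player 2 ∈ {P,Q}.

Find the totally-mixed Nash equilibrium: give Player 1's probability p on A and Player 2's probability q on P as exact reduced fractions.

P1 indiff ⇒ q·2+(1-q)·3 = q·8+(1-q)·1 ⇒ q(-6) = (1-q)(-2) ⇒ q = 1/4
P2 indiff ⇒ p·5+(1-p)·5 = p·6+(1-p)·2 ⇒ p(-1) = (1-p)(-3) ⇒ p = 3/4

(p,q) = (3/4, 1/4)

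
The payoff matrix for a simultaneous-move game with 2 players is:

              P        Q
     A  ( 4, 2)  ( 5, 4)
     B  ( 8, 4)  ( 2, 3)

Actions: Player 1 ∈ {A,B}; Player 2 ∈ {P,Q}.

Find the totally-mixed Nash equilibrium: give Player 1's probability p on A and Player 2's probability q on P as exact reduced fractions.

P1 mixes 1/3 on A; P2 mixes 3/7 on P

P1 indiff ⇒ q·4+(1-q)·5 = q·8+(1-q)·2 ⇒ q(-4) = (1-q)(-3) ⇒ q = 3/7
P2 indiff ⇒ p·2+(1-p)·4 = p·4+(1-p)·3 ⇒ p(-2) = (1-p)(-1) ⇒ p = 1/3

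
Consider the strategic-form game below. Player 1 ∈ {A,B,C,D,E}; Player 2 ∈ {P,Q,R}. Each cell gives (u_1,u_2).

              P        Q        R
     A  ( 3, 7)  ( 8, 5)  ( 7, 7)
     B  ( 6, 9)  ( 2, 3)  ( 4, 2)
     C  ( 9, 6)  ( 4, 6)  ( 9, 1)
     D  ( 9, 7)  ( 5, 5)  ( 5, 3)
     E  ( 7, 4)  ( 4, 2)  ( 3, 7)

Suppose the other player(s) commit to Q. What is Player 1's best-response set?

BR_1 = {A}

u_1(A vs Q) = 8
u_1(B vs Q) = 2
u_1(C vs Q) = 4
u_1(D vs Q) = 5
u_1(E vs Q) = 4
max payoff 8 at {A}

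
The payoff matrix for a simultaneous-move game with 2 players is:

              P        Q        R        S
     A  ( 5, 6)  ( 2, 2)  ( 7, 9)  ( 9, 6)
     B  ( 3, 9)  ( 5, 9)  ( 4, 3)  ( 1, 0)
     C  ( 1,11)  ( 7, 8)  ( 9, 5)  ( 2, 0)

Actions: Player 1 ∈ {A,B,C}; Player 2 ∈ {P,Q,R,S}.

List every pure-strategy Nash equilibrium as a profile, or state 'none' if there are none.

Equilibria: none

(A,P): not NE [P2→R gives 9>6]
(A,Q): not NE [P1→C gives 7>2; P2→R gives 9>2]
(A,R): not NE [P1→C gives 9>7]
(A,S): not NE [P2→R gives 9>6]
(B,P): not NE [P1→A gives 5>3]
(B,Q): not NE [P1→C gives 7>5]
(B,R): not NE [P1→C gives 9>4; P2→Q gives 9>3]
(B,S): not NE [P1→A gives 9>1; P2→Q gives 9>0]
(C,P): not NE [P1→A gives 5>1]
(C,Q): not NE [P2→P gives 11>8]
(C,R): not NE [P2→P gives 11>5]
(C,S): not NE [P1→A gives 9>2; P2→P gives 11>0]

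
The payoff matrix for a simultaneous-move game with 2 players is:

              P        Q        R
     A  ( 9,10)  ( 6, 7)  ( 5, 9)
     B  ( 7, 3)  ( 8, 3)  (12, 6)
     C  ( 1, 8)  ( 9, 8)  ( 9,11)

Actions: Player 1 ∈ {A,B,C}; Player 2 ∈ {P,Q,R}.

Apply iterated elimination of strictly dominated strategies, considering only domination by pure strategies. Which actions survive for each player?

P2 drop Q (R beats it: A:9>7 B:6>3 C:11>8)
P1 drop C (B beats it: P:7>1 R:12>9)
P1→{A,B} P2→{P,R}

Survivors P1:{A,B} P2:{P,R}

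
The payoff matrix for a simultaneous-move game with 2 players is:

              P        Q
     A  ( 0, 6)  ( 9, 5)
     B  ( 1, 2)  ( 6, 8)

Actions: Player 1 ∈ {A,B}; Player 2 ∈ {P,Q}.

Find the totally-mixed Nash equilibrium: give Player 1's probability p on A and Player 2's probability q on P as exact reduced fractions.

P1 mixes 6/7 on A; P2 mixes 3/4 on P

P1 indiff ⇒ q·0+(1-q)·9 = q·1+(1-q)·6 ⇒ q(-1) = (1-q)(-3) ⇒ q = 3/4
P2 indiff ⇒ p·6+(1-p)·2 = p·5+(1-p)·8 ⇒ p(1) = (1-p)(6) ⇒ p = 6/7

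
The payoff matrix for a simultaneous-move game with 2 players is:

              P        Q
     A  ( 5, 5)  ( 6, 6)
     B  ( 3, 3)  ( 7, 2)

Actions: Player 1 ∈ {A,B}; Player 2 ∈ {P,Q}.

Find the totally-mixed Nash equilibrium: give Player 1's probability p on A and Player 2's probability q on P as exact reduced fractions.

p=1/2, q=1/3

P1 indiff ⇒ q·5+(1-q)·6 = q·3+(1-q)·7 ⇒ q(2) = (1-q)(1) ⇒ q = 1/3
P2 indiff ⇒ p·5+(1-p)·3 = p·6+(1-p)·2 ⇒ p(-1) = (1-p)(-1) ⇒ p = 1/2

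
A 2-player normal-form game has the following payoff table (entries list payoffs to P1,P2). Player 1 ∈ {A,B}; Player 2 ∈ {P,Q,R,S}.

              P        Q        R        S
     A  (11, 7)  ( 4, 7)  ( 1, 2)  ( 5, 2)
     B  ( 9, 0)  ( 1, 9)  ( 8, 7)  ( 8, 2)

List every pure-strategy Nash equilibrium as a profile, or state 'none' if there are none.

PSNE = {(A,P), (A,Q)}

(A,P): NE
(A,Q): NE
(A,R): not NE [P1→B gives 8>1; P2→Q gives 7>2]
(A,S): not NE [P1→B gives 8>5; P2→Q gives 7>2]
(B,P): not NE [P1→A gives 11>9; P2→Q gives 9>0]
(B,Q): not NE [P1→A gives 4>1]
(B,R): not NE [P2→Q gives 9>7]
(B,S): not NE [P2→Q gives 9>2]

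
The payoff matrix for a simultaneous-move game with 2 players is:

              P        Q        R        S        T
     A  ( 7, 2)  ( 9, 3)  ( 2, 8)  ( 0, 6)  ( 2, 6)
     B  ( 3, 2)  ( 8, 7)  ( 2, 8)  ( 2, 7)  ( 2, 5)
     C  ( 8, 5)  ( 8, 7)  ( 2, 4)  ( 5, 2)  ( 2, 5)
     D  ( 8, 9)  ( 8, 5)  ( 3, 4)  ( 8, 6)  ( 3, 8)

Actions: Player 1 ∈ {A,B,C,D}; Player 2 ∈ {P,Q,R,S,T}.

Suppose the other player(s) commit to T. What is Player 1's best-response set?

BR_1 = {D}

u_1(A vs T) = 2
u_1(B vs T) = 2
u_1(C vs T) = 2
u_1(D vs T) = 3
max payoff 3 at {D}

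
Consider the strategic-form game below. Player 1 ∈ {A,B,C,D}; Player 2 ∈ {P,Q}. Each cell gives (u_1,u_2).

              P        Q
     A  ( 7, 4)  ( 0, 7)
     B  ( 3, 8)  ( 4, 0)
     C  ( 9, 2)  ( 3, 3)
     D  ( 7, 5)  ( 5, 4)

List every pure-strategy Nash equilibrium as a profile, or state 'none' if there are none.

PSNE: ∅

(A,P): not NE [P1→C gives 9>7; P2→Q gives 7>4]
(A,Q): not NE [P1→D gives 5>0]
(B,P): not NE [P1→C gives 9>3]
(B,Q): not NE [P1→D gives 5>4; P2→P gives 8>0]
(C,P): not NE [P2→Q gives 3>2]
(C,Q): not NE [P1→D gives 5>3]
(D,P): not NE [P1→C gives 9>7]
(D,Q): not NE [P2→P gives 5>4]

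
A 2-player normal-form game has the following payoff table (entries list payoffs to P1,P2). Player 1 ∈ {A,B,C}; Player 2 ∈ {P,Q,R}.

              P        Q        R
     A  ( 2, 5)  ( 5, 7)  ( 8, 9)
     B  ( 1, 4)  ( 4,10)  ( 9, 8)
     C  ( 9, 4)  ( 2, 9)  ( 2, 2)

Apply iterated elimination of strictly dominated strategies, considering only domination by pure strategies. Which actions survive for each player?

P2 drop P (Q beats it: A:7>5 B:10>4 C:9>4)
P1 drop C (A beats it: Q:5>2 R:8>2)
P1→{A,B} P2→{Q,R}

Remaining: P1:{A,B} P2:{Q,R}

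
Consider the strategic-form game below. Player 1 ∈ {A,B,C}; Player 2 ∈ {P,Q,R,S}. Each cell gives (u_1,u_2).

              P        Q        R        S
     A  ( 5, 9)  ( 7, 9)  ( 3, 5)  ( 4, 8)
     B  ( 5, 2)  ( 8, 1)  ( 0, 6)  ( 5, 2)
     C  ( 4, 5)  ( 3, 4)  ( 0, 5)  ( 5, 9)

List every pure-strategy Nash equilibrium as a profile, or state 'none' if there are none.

NE set: (A,P), (C,S)

(A,P): NE
(A,Q): not NE [P1→B gives 8>7]
(A,R): not NE [P2→Q gives 9>5]
(A,S): not NE [P1→C gives 5>4; P2→Q gives 9>8]
(B,P): not NE [P2→R gives 6>2]
(B,Q): not NE [P2→R gives 6>1]
(B,R): not NE [P1→A gives 3>0]
(B,S): not NE [P2→R gives 6>2]
(C,P): not NE [P1→B gives 5>4; P2→S gives 9>5]
(C,Q): not NE [P1→B gives 8>3; P2→S gives 9>4]
(C,R): not NE [P1→A gives 3>0; P2→S gives 9>5]
(C,S): NE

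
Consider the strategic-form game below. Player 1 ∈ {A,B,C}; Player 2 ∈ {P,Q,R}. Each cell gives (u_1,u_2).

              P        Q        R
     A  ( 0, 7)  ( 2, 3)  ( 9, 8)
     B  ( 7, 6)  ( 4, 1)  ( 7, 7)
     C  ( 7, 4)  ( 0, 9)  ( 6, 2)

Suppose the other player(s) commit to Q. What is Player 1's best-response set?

P1 best: {B}

u_1(A vs Q) = 2
u_1(B vs Q) = 4
u_1(C vs Q) = 0
max payoff 4 at {B}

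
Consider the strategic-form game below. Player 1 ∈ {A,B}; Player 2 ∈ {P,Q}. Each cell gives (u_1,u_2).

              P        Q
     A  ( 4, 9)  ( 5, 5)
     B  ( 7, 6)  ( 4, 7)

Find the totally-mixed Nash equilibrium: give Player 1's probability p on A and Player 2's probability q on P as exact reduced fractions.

P1 indiff ⇒ q·4+(1-q)·5 = q·7+(1-q)·4 ⇒ q(-3) = (1-q)(-1) ⇒ q = 1/4
P2 indiff ⇒ p·9+(1-p)·6 = p·5+(1-p)·7 ⇒ p(4) = (1-p)(1) ⇒ p = 1/5

p=1/5, q=1/4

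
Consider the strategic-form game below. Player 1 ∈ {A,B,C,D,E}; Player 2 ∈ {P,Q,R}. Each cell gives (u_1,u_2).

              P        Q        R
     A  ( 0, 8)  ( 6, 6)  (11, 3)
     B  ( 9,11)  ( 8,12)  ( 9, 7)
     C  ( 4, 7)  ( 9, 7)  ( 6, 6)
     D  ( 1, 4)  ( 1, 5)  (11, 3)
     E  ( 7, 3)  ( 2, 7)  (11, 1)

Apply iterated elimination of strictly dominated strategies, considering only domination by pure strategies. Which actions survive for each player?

P2 drop R (P beats it: A:8>3 B:11>7 C:7>6 D:4>3 E:3>1)
P1 drop A (B beats it: P:9>0 Q:8>6)
P1 drop D (B beats it: P:9>1 Q:8>1)
P1 drop E (B beats it: P:9>7 Q:8>2)
P1→{B,C} P2→{P,Q}

Survivors P1:{B,C} P2:{P,Q}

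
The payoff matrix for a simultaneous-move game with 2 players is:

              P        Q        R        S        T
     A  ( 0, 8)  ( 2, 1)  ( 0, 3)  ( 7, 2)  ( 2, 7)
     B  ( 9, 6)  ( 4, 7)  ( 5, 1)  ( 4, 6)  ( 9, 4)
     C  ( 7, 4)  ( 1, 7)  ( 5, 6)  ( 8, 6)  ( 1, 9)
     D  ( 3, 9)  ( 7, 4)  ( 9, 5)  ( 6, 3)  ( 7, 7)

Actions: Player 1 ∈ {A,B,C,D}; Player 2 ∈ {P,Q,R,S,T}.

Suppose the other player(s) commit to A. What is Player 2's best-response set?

argmax u_2 = {P}

u_2(P vs A) = 8
u_2(Q vs A) = 1
u_2(R vs A) = 3
u_2(S vs A) = 2
u_2(T vs A) = 7
max payoff 8 at {P}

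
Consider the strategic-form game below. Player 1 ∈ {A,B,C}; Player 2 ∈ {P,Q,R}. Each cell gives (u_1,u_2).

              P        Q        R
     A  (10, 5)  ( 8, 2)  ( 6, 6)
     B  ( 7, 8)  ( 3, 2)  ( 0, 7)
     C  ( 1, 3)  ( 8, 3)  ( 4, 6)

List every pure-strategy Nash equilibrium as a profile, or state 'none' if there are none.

(A,P): not NE [P2→R gives 6>5]
(A,Q): not NE [P2→R gives 6>2]
(A,R): NE
(B,P): not NE [P1→A gives 10>7]
(B,Q): not NE [P1→C gives 8>3; P2→P gives 8>2]
(B,R): not NE [P1→A gives 6>0; P2→P gives 8>7]
(C,P): not NE [P1→A gives 10>1; P2→R gives 6>3]
(C,Q): not NE [P2→R gives 6>3]
(C,R): not NE [P1→A gives 6>4]

Nash profiles: (A,R)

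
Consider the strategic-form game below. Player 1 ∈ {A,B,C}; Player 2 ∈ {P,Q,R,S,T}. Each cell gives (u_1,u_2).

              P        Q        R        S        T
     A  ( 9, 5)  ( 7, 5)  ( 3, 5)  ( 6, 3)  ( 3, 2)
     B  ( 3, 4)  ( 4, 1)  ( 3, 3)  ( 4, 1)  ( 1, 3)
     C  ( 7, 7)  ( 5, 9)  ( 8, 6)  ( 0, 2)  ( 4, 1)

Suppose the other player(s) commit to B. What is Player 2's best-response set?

u_2(P vs B) = 4
u_2(Q vs B) = 1
u_2(R vs B) = 3
u_2(S vs B) = 1
u_2(T vs B) = 3
max payoff 4 at {P}

BR_2 = {P}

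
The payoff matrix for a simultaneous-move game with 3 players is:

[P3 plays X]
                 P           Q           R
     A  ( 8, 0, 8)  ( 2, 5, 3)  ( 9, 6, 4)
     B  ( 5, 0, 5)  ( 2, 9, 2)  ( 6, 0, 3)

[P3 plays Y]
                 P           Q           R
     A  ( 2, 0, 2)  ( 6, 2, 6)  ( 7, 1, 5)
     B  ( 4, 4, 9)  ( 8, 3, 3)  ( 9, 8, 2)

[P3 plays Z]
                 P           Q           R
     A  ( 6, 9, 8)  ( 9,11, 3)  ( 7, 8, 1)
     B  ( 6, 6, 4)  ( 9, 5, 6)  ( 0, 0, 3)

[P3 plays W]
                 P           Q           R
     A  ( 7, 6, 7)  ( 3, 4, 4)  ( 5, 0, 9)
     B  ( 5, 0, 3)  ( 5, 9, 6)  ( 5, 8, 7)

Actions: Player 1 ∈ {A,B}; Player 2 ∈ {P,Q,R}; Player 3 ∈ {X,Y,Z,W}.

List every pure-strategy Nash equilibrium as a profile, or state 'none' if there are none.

PSNE = {(B,Q,W)}

(A,P,X): not NE [P2→R gives 6>0]
(A,P,Y): not NE [P1→B gives 4>2; P2→Q gives 2>0; P3→Z gives 8>2]
(A,P,Z): not NE [P2→Q gives 11>9]
(A,P,W): not NE [P3→Z gives 8>7]
(A,Q,X): not NE [P2→R gives 6>5; P3→Y gives 6>3]
(A,Q,Y): not NE [P1→B gives 8>6]
(A,Q,Z): not NE [P3→Y gives 6>3]
(A,Q,W): not NE [P1→B gives 5>3; P2→P gives 6>4; P3→Y gives 6>4]
(A,R,X): not NE [P3→W gives 9>4]
(A,R,Y): not NE [P1→B gives 9>7; P2→Q gives 2>1; P3→W gives 9>5]
(A,R,Z): not NE [P2→Q gives 11>8; P3→W gives 9>1]
(A,R,W): not NE [P2→P gives 6>0]
(B,P,X): not NE [P1→A gives 8>5; P2→Q gives 9>0; P3→Y gives 9>5]
(B,P,Y): not NE [P2→R gives 8>4]
(B,P,Z): not NE [P3→Y gives 9>4]
(B,P,W): not NE [P1→A gives 7>5; P2→Q gives 9>0; P3→Y gives 9>3]
(B,Q,X): not NE [P3→W gives 6>2]
(B,Q,Y): not NE [P2→R gives 8>3; P3→W gives 6>3]
(B,Q,Z): not NE [P2→P gives 6>5]
(B,Q,W): NE
(B,R,X): not NE [P1→A gives 9>6; P2→Q gives 9>0; P3→W gives 7>3]
(B,R,Y): not NE [P3→W gives 7>2]
(B,R,Z): not NE [P1→A gives 7>0; P2→P gives 6>0; P3→W gives 7>3]
(B,R,W): not NE [P2→Q gives 9>8]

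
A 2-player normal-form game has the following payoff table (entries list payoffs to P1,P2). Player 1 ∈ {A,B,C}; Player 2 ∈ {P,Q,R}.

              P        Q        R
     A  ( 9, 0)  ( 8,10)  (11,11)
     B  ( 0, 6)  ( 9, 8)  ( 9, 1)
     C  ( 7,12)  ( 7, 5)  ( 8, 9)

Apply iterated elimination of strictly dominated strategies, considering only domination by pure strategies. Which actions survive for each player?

P1 drop C (A beats it: P:9>7 Q:8>7 R:11>8)
P2 drop P (Q beats it: A:10>0 B:8>6)
P1→{A,B} P2→{Q,R}

IESDS → P1:{A,B} P2:{Q,R}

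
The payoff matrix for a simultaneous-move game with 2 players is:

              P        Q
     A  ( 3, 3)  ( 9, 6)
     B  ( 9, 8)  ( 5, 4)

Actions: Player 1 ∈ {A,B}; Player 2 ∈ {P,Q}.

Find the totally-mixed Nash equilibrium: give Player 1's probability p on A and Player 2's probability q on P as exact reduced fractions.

p=4/7, q=2/5

P1 indiff ⇒ q·3+(1-q)·9 = q·9+(1-q)·5 ⇒ q(-6) = (1-q)(-4) ⇒ q = 2/5
P2 indiff ⇒ p·3+(1-p)·8 = p·6+(1-p)·4 ⇒ p(-3) = (1-p)(-4) ⇒ p = 4/7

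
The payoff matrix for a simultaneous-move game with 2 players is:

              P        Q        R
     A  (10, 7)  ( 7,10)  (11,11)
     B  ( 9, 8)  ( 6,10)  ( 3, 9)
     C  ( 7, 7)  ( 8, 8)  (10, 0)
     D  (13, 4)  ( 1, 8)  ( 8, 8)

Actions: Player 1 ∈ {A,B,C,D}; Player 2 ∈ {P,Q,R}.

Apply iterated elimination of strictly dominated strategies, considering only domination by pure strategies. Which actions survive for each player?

Survivors P1:{A,C} P2:{Q,R}

P1 drop B (A beats it: P:10>9 Q:7>6 R:11>3)
P2 drop P (Q beats it: A:10>7 C:8>7 D:8>4)
P1 drop D (A beats it: Q:7>1 R:11>8)
P1→{A,C} P2→{Q,R}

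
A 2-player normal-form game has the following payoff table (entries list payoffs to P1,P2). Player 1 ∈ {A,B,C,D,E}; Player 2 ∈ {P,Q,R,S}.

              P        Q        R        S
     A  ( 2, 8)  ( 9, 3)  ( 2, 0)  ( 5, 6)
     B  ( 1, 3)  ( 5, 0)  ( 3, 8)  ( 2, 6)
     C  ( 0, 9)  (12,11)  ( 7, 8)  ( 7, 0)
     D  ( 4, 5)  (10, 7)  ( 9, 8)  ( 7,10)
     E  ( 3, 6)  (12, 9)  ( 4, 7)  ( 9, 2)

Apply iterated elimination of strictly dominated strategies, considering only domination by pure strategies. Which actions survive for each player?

P1 drop A (D beats it: P:4>2 Q:10>9 R:9>2 S:7>5)
P1 drop B (D beats it: P:4>1 Q:10>5 R:9>3 S:7>2)
P2 drop P (Q beats it: C:11>9 D:7>5 E:9>6)
P1→{C,D,E} P2→{Q,R,S}

IESDS → P1:{C,D,E} P2:{Q,R,S}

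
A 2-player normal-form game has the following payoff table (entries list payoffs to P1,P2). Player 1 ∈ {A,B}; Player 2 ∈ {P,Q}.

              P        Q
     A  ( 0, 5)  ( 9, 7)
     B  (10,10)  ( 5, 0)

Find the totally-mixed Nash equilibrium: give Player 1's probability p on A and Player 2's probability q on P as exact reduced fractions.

P1 indiff ⇒ q·0+(1-q)·9 = q·10+(1-q)·5 ⇒ q(-10) = (1-q)(-4) ⇒ q = 2/7
P2 indiff ⇒ p·5+(1-p)·10 = p·7+(1-p)·0 ⇒ p(-2) = (1-p)(-10) ⇒ p = 5/6

P1 mixes 5/6 on A; P2 mixes 2/7 on P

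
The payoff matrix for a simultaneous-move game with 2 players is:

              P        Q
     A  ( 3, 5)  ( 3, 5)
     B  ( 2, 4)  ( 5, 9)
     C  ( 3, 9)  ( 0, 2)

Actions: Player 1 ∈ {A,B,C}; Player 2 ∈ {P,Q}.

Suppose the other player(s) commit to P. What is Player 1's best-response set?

u_1(A vs P) = 3
u_1(B vs P) = 2
u_1(C vs P) = 3
max payoff 3 at {A,C}

BR_1 = {A,C}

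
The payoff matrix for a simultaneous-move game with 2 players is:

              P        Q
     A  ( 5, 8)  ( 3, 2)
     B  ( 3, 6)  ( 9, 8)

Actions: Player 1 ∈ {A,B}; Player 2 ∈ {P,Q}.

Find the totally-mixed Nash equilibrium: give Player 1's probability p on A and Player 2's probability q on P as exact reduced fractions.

(p,q) = (1/4, 3/4)

P1 indiff ⇒ q·5+(1-q)·3 = q·3+(1-q)·9 ⇒ q(2) = (1-q)(6) ⇒ q = 3/4
P2 indiff ⇒ p·8+(1-p)·6 = p·2+(1-p)·8 ⇒ p(6) = (1-p)(2) ⇒ p = 1/4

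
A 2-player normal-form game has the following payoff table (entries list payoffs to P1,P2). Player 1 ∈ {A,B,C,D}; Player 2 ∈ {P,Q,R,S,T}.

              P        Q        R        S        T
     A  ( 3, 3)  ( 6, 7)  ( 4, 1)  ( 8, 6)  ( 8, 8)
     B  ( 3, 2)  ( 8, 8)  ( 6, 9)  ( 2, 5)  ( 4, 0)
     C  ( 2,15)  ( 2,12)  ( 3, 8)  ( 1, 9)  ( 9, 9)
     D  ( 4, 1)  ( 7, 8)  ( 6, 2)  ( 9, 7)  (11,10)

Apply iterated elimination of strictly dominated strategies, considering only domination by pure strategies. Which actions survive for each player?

P1 drop A (D beats it: P:4>3 Q:7>6 R:6>4 S:9>8 T:11>8)
P1 drop C (D beats it: P:4>2 Q:7>2 R:6>3 S:9>1 T:11>9)
P2 drop P (Q beats it: B:8>2 D:8>1)
P2 drop S (Q beats it: B:8>5 D:8>7)
P1→{B,D} P2→{Q,R,T}

IESDS → P1:{B,D} P2:{Q,R,T}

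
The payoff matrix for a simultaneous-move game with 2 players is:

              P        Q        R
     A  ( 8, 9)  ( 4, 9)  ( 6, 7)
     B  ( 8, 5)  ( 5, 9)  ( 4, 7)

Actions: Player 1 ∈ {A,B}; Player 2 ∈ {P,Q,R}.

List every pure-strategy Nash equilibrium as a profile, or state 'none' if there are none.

PSNE = {(A,P), (B,Q)}

(A,P): NE
(A,Q): not NE [P1→B gives 5>4]
(A,R): not NE [P2→Q gives 9>7]
(B,P): not NE [P2→Q gives 9>5]
(B,Q): NE
(B,R): not NE [P1→A gives 6>4; P2→Q gives 9>7]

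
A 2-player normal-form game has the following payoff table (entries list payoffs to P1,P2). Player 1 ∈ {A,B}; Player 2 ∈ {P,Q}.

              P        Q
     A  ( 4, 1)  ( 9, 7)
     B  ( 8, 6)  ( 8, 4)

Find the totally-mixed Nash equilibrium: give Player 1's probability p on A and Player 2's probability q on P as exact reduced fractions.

P1 mixes 1/4 on A; P2 mixes 1/5 on P

P1 indiff ⇒ q·4+(1-q)·9 = q·8+(1-q)·8 ⇒ q(-4) = (1-q)(-1) ⇒ q = 1/5
P2 indiff ⇒ p·1+(1-p)·6 = p·7+(1-p)·4 ⇒ p(-6) = (1-p)(-2) ⇒ p = 1/4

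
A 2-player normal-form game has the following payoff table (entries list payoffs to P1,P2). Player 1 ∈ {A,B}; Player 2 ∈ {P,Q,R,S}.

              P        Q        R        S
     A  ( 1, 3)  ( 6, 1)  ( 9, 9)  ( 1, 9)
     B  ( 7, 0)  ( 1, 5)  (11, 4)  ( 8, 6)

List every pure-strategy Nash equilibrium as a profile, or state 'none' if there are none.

Nash profiles: (B,S)

(A,P): not NE [P1→B gives 7>1; P2→S gives 9>3]
(A,Q): not NE [P2→S gives 9>1]
(A,R): not NE [P1→B gives 11>9]
(A,S): not NE [P1→B gives 8>1]
(B,P): not NE [P2→S gives 6>0]
(B,Q): not NE [P1→A gives 6>1; P2→S gives 6>5]
(B,R): not NE [P2→S gives 6>4]
(B,S): NE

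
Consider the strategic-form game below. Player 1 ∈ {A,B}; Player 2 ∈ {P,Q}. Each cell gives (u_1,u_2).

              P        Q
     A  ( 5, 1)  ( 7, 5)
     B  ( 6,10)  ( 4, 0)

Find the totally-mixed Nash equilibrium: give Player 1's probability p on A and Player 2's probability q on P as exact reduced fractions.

P1 indiff ⇒ q·5+(1-q)·7 = q·6+(1-q)·4 ⇒ q(-1) = (1-q)(-3) ⇒ q = 3/4
P2 indiff ⇒ p·1+(1-p)·10 = p·5+(1-p)·0 ⇒ p(-4) = (1-p)(-10) ⇒ p = 5/7

p=5/7, q=3/4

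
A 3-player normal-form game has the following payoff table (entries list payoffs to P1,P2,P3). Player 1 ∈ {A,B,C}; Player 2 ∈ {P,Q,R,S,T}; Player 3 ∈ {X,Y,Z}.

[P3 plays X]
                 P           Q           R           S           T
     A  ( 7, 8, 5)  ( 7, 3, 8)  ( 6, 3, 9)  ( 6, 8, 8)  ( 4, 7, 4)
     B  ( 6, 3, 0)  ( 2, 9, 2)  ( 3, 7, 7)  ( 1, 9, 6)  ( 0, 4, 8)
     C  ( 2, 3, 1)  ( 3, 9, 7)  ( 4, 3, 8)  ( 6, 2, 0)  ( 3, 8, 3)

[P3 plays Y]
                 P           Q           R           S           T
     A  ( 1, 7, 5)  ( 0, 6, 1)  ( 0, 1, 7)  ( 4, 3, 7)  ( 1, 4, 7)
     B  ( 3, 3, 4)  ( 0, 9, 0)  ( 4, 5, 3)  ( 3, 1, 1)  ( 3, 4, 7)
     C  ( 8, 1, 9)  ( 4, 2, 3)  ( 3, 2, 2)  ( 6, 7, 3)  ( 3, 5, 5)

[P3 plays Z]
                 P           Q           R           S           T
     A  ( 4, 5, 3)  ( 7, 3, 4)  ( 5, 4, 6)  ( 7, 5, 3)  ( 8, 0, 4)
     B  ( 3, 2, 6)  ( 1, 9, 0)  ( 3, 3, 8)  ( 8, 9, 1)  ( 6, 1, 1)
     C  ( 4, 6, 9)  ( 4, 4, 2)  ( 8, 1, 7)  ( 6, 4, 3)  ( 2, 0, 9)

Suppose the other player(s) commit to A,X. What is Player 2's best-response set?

BR_2 = {P,S}

u_2(P vs A,X) = 8
u_2(Q vs A,X) = 3
u_2(R vs A,X) = 3
u_2(S vs A,X) = 8
u_2(T vs A,X) = 7
max payoff 8 at {P,S}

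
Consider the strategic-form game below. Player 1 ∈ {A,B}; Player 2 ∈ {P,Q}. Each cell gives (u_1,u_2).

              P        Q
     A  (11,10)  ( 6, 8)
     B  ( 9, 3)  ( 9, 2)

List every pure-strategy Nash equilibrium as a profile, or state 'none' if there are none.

Nash profiles: (A,P)

(A,P): NE
(A,Q): not NE [P1→B gives 9>6; P2→P gives 10>8]
(B,P): not NE [P1→A gives 11>9]
(B,Q): not NE [P2→P gives 3>2]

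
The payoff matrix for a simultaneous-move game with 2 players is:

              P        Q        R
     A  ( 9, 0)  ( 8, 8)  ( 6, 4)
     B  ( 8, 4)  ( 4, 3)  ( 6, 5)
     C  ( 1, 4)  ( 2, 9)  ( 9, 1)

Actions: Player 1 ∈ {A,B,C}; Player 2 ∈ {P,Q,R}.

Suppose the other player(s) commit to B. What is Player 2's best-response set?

u_2(P vs B) = 4
u_2(Q vs B) = 3
u_2(R vs B) = 5
max payoff 5 at {R}

argmax u_2 = {R}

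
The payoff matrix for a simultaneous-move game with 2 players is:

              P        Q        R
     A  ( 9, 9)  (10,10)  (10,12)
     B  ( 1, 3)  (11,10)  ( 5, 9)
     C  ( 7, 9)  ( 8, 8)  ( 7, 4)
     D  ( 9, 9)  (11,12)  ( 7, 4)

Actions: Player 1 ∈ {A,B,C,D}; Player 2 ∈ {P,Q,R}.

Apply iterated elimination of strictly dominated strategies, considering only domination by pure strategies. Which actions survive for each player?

P1 drop C (A beats it: P:9>7 Q:10>8 R:10>7)
P2 drop P (Q beats it: A:10>9 B:10>3 D:12>9)
P1→{A,B,D} P2→{Q,R}

Survivors P1:{A,B,D} P2:{Q,R}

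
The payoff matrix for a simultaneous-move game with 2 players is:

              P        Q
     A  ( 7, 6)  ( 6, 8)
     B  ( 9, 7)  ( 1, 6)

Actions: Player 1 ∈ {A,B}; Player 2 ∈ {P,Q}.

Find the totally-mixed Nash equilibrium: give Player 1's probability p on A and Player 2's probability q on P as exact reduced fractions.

P1 mixes 1/3 on A; P2 mixes 5/7 on P

P1 indiff ⇒ q·7+(1-q)·6 = q·9+(1-q)·1 ⇒ q(-2) = (1-q)(-5) ⇒ q = 5/7
P2 indiff ⇒ p·6+(1-p)·7 = p·8+(1-p)·6 ⇒ p(-2) = (1-p)(-1) ⇒ p = 1/3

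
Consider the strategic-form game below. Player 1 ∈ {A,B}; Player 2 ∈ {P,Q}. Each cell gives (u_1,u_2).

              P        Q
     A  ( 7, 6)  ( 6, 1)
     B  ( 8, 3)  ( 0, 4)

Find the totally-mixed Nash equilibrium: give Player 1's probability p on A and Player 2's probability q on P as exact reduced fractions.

(p,q) = (1/6, 6/7)

P1 indiff ⇒ q·7+(1-q)·6 = q·8+(1-q)·0 ⇒ q(-1) = (1-q)(-6) ⇒ q = 6/7
P2 indiff ⇒ p·6+(1-p)·3 = p·1+(1-p)·4 ⇒ p(5) = (1-p)(1) ⇒ p = 1/6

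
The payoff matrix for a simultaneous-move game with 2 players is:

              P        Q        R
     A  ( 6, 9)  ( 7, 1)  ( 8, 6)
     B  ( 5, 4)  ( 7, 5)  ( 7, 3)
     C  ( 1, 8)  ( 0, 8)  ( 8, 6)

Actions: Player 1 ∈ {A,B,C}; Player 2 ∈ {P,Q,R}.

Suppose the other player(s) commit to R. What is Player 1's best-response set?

argmax u_1 = {A,C}

u_1(A vs R) = 8
u_1(B vs R) = 7
u_1(C vs R) = 8
max payoff 8 at {A,C}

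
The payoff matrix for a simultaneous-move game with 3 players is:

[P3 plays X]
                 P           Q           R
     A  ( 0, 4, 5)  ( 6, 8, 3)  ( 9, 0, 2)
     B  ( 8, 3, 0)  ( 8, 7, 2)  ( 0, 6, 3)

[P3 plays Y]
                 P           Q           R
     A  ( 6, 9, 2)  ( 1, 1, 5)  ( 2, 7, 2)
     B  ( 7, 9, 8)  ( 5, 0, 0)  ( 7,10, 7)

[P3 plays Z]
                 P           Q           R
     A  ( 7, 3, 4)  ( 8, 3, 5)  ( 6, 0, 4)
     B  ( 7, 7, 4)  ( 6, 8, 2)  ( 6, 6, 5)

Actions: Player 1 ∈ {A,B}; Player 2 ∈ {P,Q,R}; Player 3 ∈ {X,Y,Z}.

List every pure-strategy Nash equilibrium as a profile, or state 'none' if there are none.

(A,P,X): not NE [P1→B gives 8>0; P2→Q gives 8>4]
(A,P,Y): not NE [P1→B gives 7>6; P3→X gives 5>2]
(A,P,Z): not NE [P3→X gives 5>4]
(A,Q,X): not NE [P1→B gives 8>6; P3→Z gives 5>3]
(A,Q,Y): not NE [P1→B gives 5>1; P2→P gives 9>1]
(A,Q,Z): NE
(A,R,X): not NE [P2→Q gives 8>0; P3→Z gives 4>2]
(A,R,Y): not NE [P1→B gives 7>2; P2→P gives 9>7; P3→Z gives 4>2]
(A,R,Z): not NE [P2→Q gives 3>0]
(B,P,X): not NE [P2→Q gives 7>3; P3→Y gives 8>0]
(B,P,Y): not NE [P2→R gives 10>9]
(B,P,Z): not NE [P2→Q gives 8>7; P3→Y gives 8>4]
(B,Q,X): NE
(B,Q,Y): not NE [P2→R gives 10>0; P3→Z gives 2>0]
(B,Q,Z): not NE [P1→A gives 8>6]
(B,R,X): not NE [P1→A gives 9>0; P2→Q gives 7>6; P3→Y gives 7>3]
(B,R,Y): NE
(B,R,Z): not NE [P2→Q gives 8>6; P3→Y gives 7>5]

NE set: (A,Q,Z), (B,Q,X), (B,R,Y)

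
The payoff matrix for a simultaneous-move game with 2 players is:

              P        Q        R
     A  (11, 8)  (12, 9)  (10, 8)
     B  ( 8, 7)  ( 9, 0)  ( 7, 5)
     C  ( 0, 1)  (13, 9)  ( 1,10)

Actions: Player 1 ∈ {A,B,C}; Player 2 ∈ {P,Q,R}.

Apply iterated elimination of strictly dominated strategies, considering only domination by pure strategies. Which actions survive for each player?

P1 drop B (A beats it: P:11>8 Q:12>9 R:10>7)
P2 drop P (Q beats it: A:9>8 C:9>1)
P1→{A,C} P2→{Q,R}

IESDS → P1:{A,C} P2:{Q,R}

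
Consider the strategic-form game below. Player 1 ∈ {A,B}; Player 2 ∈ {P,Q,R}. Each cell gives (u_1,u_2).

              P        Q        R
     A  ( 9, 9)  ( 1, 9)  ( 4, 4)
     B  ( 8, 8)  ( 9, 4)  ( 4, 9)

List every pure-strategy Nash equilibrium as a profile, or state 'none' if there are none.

(A,P): NE
(A,Q): not NE [P1→B gives 9>1]
(A,R): not NE [P2→Q gives 9>4]
(B,P): not NE [P1→A gives 9>8; P2→R gives 9>8]
(B,Q): not NE [P2→R gives 9>4]
(B,R): NE

NE set: (A,P), (B,R)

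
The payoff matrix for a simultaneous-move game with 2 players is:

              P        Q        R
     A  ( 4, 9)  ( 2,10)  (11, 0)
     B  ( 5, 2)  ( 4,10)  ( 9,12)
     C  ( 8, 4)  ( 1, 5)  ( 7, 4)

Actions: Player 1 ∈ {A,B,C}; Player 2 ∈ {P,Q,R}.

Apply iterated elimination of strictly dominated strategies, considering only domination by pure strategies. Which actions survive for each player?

P2 drop P (Q beats it: A:10>9 B:10>2 C:5>4)
P1 drop C (A beats it: Q:2>1 R:11>7)
P1→{A,B} P2→{Q,R}

IESDS → P1:{A,B} P2:{Q,R}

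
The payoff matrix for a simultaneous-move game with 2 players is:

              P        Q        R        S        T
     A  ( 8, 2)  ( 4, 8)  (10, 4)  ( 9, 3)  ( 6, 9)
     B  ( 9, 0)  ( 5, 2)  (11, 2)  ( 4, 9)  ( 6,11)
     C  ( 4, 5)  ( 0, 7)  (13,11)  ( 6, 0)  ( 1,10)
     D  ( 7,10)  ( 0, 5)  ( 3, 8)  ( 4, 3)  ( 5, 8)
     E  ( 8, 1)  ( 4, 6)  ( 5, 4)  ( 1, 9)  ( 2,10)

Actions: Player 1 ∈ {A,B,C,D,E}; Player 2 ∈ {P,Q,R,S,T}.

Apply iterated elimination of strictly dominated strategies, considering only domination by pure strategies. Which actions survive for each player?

P1 drop D (A beats it: P:8>7 Q:4>0 R:10>3 S:9>4 T:6>5)
P1 drop E (B beats it: P:9>8 Q:5>4 R:11>5 S:4>1 T:6>2)
P2 drop P (Q beats it: A:8>2 B:2>0 C:7>5)
P2 drop Q (T beats it: A:9>8 B:11>2 C:10>7)
P2 drop S (T beats it: A:9>3 B:11>9 C:10>0)
P1→{A,B,C} P2→{R,T}

Remaining: P1:{A,B,C} P2:{R,T}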